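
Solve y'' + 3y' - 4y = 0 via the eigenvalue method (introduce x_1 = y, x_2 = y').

Let x_1 = y, x_2 = y'. Then x_1' = x_2 and x_2' = 4x_1 - 3x_2.
A = [[0,1],[4,-3]]; det(A-λI) = λ^2 + 3λ - 4.
Eigenvalues λ = 1, -4 with eigenvectors (1,1), (1,-4).

y(t) = c_1e^(t) + c_2e^(-4t)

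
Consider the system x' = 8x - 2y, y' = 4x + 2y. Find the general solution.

x(t) = -c_1e^(6t) - c_2e^(4t), y(t) = -c_1e^(6t) - 2c_2e^(4t)

Coefficient matrix A = [[8, -2], [4, 2]].
Characteristic polynomial det(A - λI) = λ^2 - 10λ + 24 = 0.
Eigenvalues λ = 6, 4.
For λ=6: (A-λI) row 1 is [2, -2], so an eigenvector is (-1, -1).
For λ=4: (A-λI) row 1 is [4, -2], so an eigenvector is (-1, -2).
General solution: c_1e^(6t)(-1,-1) + c_2e^(4t)(-1,-2).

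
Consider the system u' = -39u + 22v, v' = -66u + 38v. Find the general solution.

Coefficient matrix A = [[-39, 22], [-66, 38]].
Characteristic polynomial det(A - λI) = λ^2 + λ - 30 = 0.
Eigenvalues λ = -6, 5.
For λ=-6: (A-λI) row 1 is [-33, 22], so an eigenvector is (2, 3).
For λ=5: (A-λI) row 1 is [-44, 22], so an eigenvector is (-1, -2).
General solution: C_1e^(-6t)(2,3) + C_2e^(5t)(-1,-2).

u(t) = 2C_1e^(-6t) - C_2e^(5t), v(t) = 3C_1e^(-6t) - 2C_2e^(5t)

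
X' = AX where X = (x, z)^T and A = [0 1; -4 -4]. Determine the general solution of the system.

x(t) = c_1e^(-2t) + c_2te^(-2t) + 2c_2e^(-2t), z(t) = -2c_1e^(-2t) - 2c_2te^(-2t) - 3c_2e^(-2t)

Coefficient matrix A = [[0, 1], [-4, -4]].
Characteristic polynomial det(A - λI) = λ^2 + 4λ + 4 = 0.
Single eigenvalue λ = -2 with algebraic multiplicity 2.
Eigenvector v = (1,-2); generalized eigenvector w with (A-λI)w=v is (2,-3).
General solution: e^(-2t)[c_1·v + c_2·(t·v + w)].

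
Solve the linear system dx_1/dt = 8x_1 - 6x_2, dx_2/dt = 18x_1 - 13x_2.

Coefficient matrix A = [[8, -6], [18, -13]].
Characteristic polynomial det(A - λI) = λ^2 + 5λ + 4 = 0.
Eigenvalues λ = -4, -1.
For λ=-4: (A-λI) row 1 is [12, -6], so an eigenvector is (1, 2).
For λ=-1: (A-λI) row 1 is [9, -6], so an eigenvector is (-2, -3).
General solution: c_1e^(-4t)(1,2) + c_2e^(-t)(-2,-3).

x_1(t) = c_1e^(-4t) - 2c_2e^(-t), x_2(t) = 2c_1e^(-4t) - 3c_2e^(-t)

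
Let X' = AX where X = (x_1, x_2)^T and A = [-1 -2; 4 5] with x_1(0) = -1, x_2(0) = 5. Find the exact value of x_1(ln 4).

A = [[-1,-2],[4,5]]; eigenvalues λ = 3, 1.
Eigenvectors: (-1,2) for λ=3, (1,-1) for λ=1.
From the initial condition, c_1 = 4, c_2 = 3.
x_1(ln 4) = (4)(4^3)(-1) + (3)(4^1)(1) = -244.

-244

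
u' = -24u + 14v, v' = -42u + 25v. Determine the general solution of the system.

u(t) = -2C_1e^(-3t) - C_2e^(4t), v(t) = -3C_1e^(-3t) - 2C_2e^(4t)

Coefficient matrix A = [[-24, 14], [-42, 25]].
Characteristic polynomial det(A - λI) = λ^2 - λ - 12 = 0.
Eigenvalues λ = -3, 4.
For λ=-3: (A-λI) row 1 is [-21, 14], so an eigenvector is (-2, -3).
For λ=4: (A-λI) row 1 is [-28, 14], so an eigenvector is (-1, -2).
General solution: C_1e^(-3t)(-2,-3) + C_2e^(4t)(-1,-2).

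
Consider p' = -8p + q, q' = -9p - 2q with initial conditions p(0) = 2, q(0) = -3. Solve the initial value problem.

Coefficient matrix A = [[-8, 1], [-9, -2]].
Characteristic polynomial det(A - λI) = λ^2 + 10λ + 25 = 0.
Single eigenvalue λ = -5 with algebraic multiplicity 2.
Eigenvector v = (1,3); generalized eigenvector w with (A-λI)w=v is (-1,-2).
General solution: e^(-5t)[K_1·v + K_2·(t·v + w)].
Applying p(0)=2, q(0)=-3 gives K_1=-7, K_2=-9.

p(t) = -9te^(-5t) + 2e^(-5t), q(t) = -27te^(-5t) - 3e^(-5t)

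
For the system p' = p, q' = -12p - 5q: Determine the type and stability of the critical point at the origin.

saddle

A = [[1,0],[-12,-5]]; det(A-λI) = λ^2 + 4λ - 5.
λ = -5, 1: opposite signs.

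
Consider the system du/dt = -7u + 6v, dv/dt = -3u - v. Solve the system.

Coefficient matrix A = [[-7, 6], [-3, -1]].
Characteristic polynomial det(A - λI) = λ^2 + 8λ + 25 = 0.
Eigenvalues λ = -4 ± 3i (complex conjugate pair).
For λ=-4+3i: an eigenvector is (-1,0) - i(1,1) = (-1 - i, 0 - i).
A real fundamental pair from Re and Im of e^((-4+3i)t)v: X_1 = e^(-4t)(cos(3t)·(-1,0) + sin(3t)·(1,1)), X_2 = e^(-4t)(sin(3t)·(-1,0) - cos(3t)·(1,1)).
General solution: C_1X_1 + C_2X_2.

u(t) = C_1e^(-4t)sin(3t) - C_1e^(-4t)cos(3t) - C_2e^(-4t)sin(3t) - C_2e^(-4t)cos(3t), v(t) = C_1e^(-4t)sin(3t) - C_2e^(-4t)cos(3t)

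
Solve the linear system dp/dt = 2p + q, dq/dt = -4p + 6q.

p(t) = K_1e^(4t) + K_2te^(4t) + K_2e^(4t), q(t) = 2K_1e^(4t) + 2K_2te^(4t) + 3K_2e^(4t)

Coefficient matrix A = [[2, 1], [-4, 6]].
Characteristic polynomial det(A - λI) = λ^2 - 8λ + 16 = 0.
Single eigenvalue λ = 4 with algebraic multiplicity 2.
Eigenvector v = (1,2); generalized eigenvector w with (A-λI)w=v is (1,3).
General solution: e^(4t)[K_1·v + K_2·(t·v + w)].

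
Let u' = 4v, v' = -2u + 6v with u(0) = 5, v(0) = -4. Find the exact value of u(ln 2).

A = [[0,4],[-2,6]]; eigenvalues λ = 2, 4.
Eigenvectors: (-2,-1) for λ=2, (-1,-1) for λ=4.
From the initial condition, c_1 = -9, c_2 = 13.
u(ln 2) = (-9)(2^2)(-2) + (13)(2^4)(-1) = -136.

-136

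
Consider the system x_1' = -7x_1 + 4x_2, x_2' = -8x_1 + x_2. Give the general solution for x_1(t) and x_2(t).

x_1(t) = C_1e^(-3t)cos(4t) + C_2e^(-3t)sin(4t), x_2(t) = -C_1e^(-3t)sin(4t) + C_1e^(-3t)cos(4t) + C_2e^(-3t)sin(4t) + C_2e^(-3t)cos(4t)

Coefficient matrix A = [[-7, 4], [-8, 1]].
Characteristic polynomial det(A - λI) = λ^2 + 6λ + 25 = 0.
Eigenvalues λ = -3 ± 4i (complex conjugate pair).
For λ=-3+4i: an eigenvector is (1,1) - i(0,-1) = (1, 1 + i).
A real fundamental pair from Re and Im of e^((-3+4i)t)v: X_1 = e^(-3t)(cos(4t)·(1,1) + sin(4t)·(0,-1)), X_2 = e^(-3t)(sin(4t)·(1,1) - cos(4t)·(0,-1)).
General solution: C_1X_1 + C_2X_2.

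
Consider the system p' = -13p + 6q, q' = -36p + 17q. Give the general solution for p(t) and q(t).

p(t) = C_1e^(5t) - C_2e^(-t), q(t) = 3C_1e^(5t) - 2C_2e^(-t)

Coefficient matrix A = [[-13, 6], [-36, 17]].
Characteristic polynomial det(A - λI) = λ^2 - 4λ - 5 = 0.
Eigenvalues λ = 5, -1.
For λ=5: (A-λI) row 1 is [-18, 6], so an eigenvector is (1, 3).
For λ=-1: (A-λI) row 1 is [-12, 6], so an eigenvector is (-1, -2).
General solution: C_1e^(5t)(1,3) + C_2e^(-t)(-1,-2).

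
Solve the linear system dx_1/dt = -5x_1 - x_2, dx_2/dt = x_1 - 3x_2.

x_1(t) = c_1e^(-4t) + c_2te^(-4t) - 3c_2e^(-4t), x_2(t) = -c_1e^(-4t) - c_2te^(-4t) + 2c_2e^(-4t)

Coefficient matrix A = [[-5, -1], [1, -3]].
Characteristic polynomial det(A - λI) = λ^2 + 8λ + 16 = 0.
Single eigenvalue λ = -4 with algebraic multiplicity 2.
Eigenvector v = (1,-1); generalized eigenvector w with (A-λI)w=v is (-3,2).
General solution: e^(-4t)[c_1·v + c_2·(t·v + w)].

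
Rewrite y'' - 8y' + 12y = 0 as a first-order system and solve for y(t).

y(t) = C_1e^(6t) + C_2e^(2t)

Let x_1 = y, x_2 = y'. Then x_1' = x_2 and x_2' = -12x_1 + 8x_2.
A = [[0,1],[-12,8]]; det(A-λI) = λ^2 - 8λ + 12.
Eigenvalues λ = 6, 2 with eigenvectors (1,6), (1,2).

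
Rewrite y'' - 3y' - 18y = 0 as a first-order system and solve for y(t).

Let x_1 = y, x_2 = y'. Then x_1' = x_2 and x_2' = 18x_1 + 3x_2.
A = [[0,1],[18,3]]; det(A-λI) = λ^2 - 3λ - 18.
Eigenvalues λ = 6, -3 with eigenvectors (1,6), (1,-3).

y(t) = K_1e^(6t) + K_2e^(-3t)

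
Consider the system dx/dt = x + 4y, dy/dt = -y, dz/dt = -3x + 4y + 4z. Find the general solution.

Coefficient matrix A = [[1, 4, 0], [0, -1, 0], [-3, 4, 4]].
det(A - λI) = 0 gives eigenvalues λ = 1, 4, -1.
For λ=1: eigenvector (1,0,1).
For λ=4: eigenvector (0,0,1).
For λ=-1: eigenvector (-2,1,-2).
General solution: C_1e^(t)(1,0,1) + C_2e^(4t)(0,0,1) + C_3e^(-t)(-2,1,-2).

x(t) = C_1e^(t) - 2C_3e^(-t), y(t) = C_3e^(-t), z(t) = C_1e^(t) + C_2e^(4t) - 2C_3e^(-t)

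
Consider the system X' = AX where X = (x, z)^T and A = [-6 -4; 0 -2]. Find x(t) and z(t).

x(t) = -K_1e^(-6t) - K_2e^(-2t), z(t) = K_2e^(-2t)

Coefficient matrix A = [[-6, -4], [0, -2]].
Characteristic polynomial det(A - λI) = λ^2 + 8λ + 12 = 0.
Eigenvalues λ = -6, -2.
For λ=-6: (A-λI) row 1 is [0, -4], so an eigenvector is (-1, 0).
For λ=-2: (A-λI) row 1 is [-4, -4], so an eigenvector is (-1, 1).
General solution: K_1e^(-6t)(-1,0) + K_2e^(-2t)(-1,1).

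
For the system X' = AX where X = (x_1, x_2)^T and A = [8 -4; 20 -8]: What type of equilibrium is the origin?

center

A = [[8,-4],[20,-8]]; det(A-λI) = λ^2 + 16.
λ = 0 ± 4i: zero real part.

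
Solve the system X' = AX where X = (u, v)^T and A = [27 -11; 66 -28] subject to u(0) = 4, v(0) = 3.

u(t) = 9e^(5t) - 5e^(-6t), v(t) = 18e^(5t) - 15e^(-6t)

Coefficient matrix A = [[27, -11], [66, -28]].
Characteristic polynomial det(A - λI) = λ^2 + λ - 30 = 0.
Eigenvalues λ = 5, -6.
For λ=5: (A-λI) row 1 is [22, -11], so an eigenvector is (1, 2).
For λ=-6: (A-λI) row 1 is [33, -11], so an eigenvector is (1, 3).
General solution: C_1e^(5t)(1,2) + C_2e^(-6t)(1,3).
Applying u(0)=4, v(0)=3 gives C_1=9, C_2=-5.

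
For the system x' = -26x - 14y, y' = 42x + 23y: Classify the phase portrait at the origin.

saddle

A = [[-26,-14],[42,23]]; det(A-λI) = λ^2 + 3λ - 10.
λ = -5, 2: opposite signs.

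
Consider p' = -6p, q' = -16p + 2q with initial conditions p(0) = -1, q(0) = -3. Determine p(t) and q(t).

Coefficient matrix A = [[-6, 0], [-16, 2]].
Characteristic polynomial det(A - λI) = λ^2 + 4λ - 12 = 0.
Eigenvalues λ = 2, -6.
For λ=2: (A-λI) row 1 is [-8, 0], so an eigenvector is (0, 1).
For λ=-6: (A-λI) row 2 is [-16, 8], so an eigenvector is (1, 2).
General solution: C_1e^(2t)(0,1) + C_2e^(-6t)(1,2).
Applying p(0)=-1, q(0)=-3 gives C_1=-1, C_2=-1.

p(t) = -e^(-6t), q(t) = -e^(2t) - 2e^(-6t)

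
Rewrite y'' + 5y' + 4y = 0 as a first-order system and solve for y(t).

y(t) = K_1e^(-4t) + K_2e^(-t)

Let x_1 = y, x_2 = y'. Then x_1' = x_2 and x_2' = -4x_1 - 5x_2.
A = [[0,1],[-4,-5]]; det(A-λI) = λ^2 + 5λ + 4.
Eigenvalues λ = -4, -1 with eigenvectors (1,-4), (1,-1).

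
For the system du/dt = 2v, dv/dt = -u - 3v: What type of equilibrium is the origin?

stable node

A = [[0,2],[-1,-3]]; det(A-λI) = λ^2 + 3λ + 2.
λ = -1, -2: both negative.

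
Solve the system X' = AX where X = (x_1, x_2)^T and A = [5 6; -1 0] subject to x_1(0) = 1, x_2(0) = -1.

x_1(t) = -3e^(3t) + 4e^(2t), x_2(t) = e^(3t) - 2e^(2t)

Coefficient matrix A = [[5, 6], [-1, 0]].
Characteristic polynomial det(A - λI) = λ^2 - 5λ + 6 = 0.
Eigenvalues λ = 3, 2.
For λ=3: (A-λI) row 1 is [2, 6], so an eigenvector is (3, -1).
For λ=2: (A-λI) row 1 is [3, 6], so an eigenvector is (-2, 1).
General solution: C_1e^(3t)(3,-1) + C_2e^(2t)(-2,1).
Applying x_1(0)=1, x_2(0)=-1 gives C_1=-1, C_2=-2.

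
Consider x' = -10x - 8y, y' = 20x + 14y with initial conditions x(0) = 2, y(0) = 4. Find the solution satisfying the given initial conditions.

x(t) = -14e^(2t)sin(4t) + 2e^(2t)cos(4t), y(t) = 22e^(2t)sin(4t) + 4e^(2t)cos(4t)

Coefficient matrix A = [[-10, -8], [20, 14]].
Characteristic polynomial det(A - λI) = λ^2 - 4λ + 20 = 0.
Eigenvalues λ = 2 ± 4i (complex conjugate pair).
For λ=2+4i: an eigenvector is (-1,1) - i(1,-2) = (-1 - i, 1 + 2i).
A real fundamental pair from Re and Im of e^((2+4i)t)v: X_1 = e^(2t)(cos(4t)·(-1,1) + sin(4t)·(1,-2)), X_2 = e^(2t)(sin(4t)·(-1,1) - cos(4t)·(1,-2)).
General solution: K_1X_1 + K_2X_2.
Applying x(0)=2, y(0)=4 gives K_1=-8, K_2=6.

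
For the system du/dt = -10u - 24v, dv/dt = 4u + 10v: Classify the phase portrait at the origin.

A = [[-10,-24],[4,10]]; det(A-λI) = λ^2 - 4.
λ = -2, 2: opposite signs.

saddle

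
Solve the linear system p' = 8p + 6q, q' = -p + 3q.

Coefficient matrix A = [[8, 6], [-1, 3]].
Characteristic polynomial det(A - λI) = λ^2 - 11λ + 30 = 0.
Eigenvalues λ = 5, 6.
For λ=5: (A-λI) row 1 is [3, 6], so an eigenvector is (-2, 1).
For λ=6: (A-λI) row 1 is [2, 6], so an eigenvector is (3, -1).
General solution: K_1e^(5t)(-2,1) + K_2e^(6t)(3,-1).

p(t) = -2K_1e^(5t) + 3K_2e^(6t), q(t) = K_1e^(5t) - K_2e^(6t)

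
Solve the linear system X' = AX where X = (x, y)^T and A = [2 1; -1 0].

x(t) = C_1e^(t) + C_2te^(t) - C_2e^(t), y(t) = -C_1e^(t) - C_2te^(t) + 2C_2e^(t)

Coefficient matrix A = [[2, 1], [-1, 0]].
Characteristic polynomial det(A - λI) = λ^2 - 2λ + 1 = 0.
Single eigenvalue λ = 1 with algebraic multiplicity 2.
Eigenvector v = (1,-1); generalized eigenvector w with (A-λI)w=v is (-1,2).
General solution: e^(t)[C_1·v + C_2·(t·v + w)].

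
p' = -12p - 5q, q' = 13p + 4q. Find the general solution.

Coefficient matrix A = [[-12, -5], [13, 4]].
Characteristic polynomial det(A - λI) = λ^2 + 8λ + 17 = 0.
Eigenvalues λ = -4 ± i (complex conjugate pair).
For λ=-4+i: an eigenvector is (1,-2) - i(2,-3) = (1 - 2i, -2 + 3i).
A real fundamental pair from Re and Im of e^((-4+i)t)v: X_1 = e^(-4t)(cos(t)·(1,-2) + sin(t)·(2,-3)), X_2 = e^(-4t)(sin(t)·(1,-2) - cos(t)·(2,-3)).
General solution: c_1X_1 + c_2X_2.

p(t) = 2c_1e^(-4t)sin(t) + c_1e^(-4t)cos(t) + c_2e^(-4t)sin(t) - 2c_2e^(-4t)cos(t), q(t) = -3c_1e^(-4t)sin(t) - 2c_1e^(-4t)cos(t) - 2c_2e^(-4t)sin(t) + 3c_2e^(-4t)cos(t)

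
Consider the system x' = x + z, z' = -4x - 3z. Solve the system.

Coefficient matrix A = [[1, 1], [-4, -3]].
Characteristic polynomial det(A - λI) = λ^2 + 2λ + 1 = 0.
Single eigenvalue λ = -1 with algebraic multiplicity 2.
Eigenvector v = (1,-2); generalized eigenvector w with (A-λI)w=v is (-1,3).
General solution: e^(-t)[K_1·v + K_2·(t·v + w)].

x(t) = K_1e^(-t) + K_2te^(-t) - K_2e^(-t), z(t) = -2K_1e^(-t) - 2K_2te^(-t) + 3K_2e^(-t)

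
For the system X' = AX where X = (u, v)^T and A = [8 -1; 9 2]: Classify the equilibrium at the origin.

unstable improper node

A = [[8,-1],[9,2]]; det(A-λI) = λ^2 - 10λ + 25.
repeated λ = 5 with a single eigenvector.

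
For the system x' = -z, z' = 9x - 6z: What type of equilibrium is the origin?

stable improper node

A = [[0,-1],[9,-6]]; det(A-λI) = λ^2 + 6λ + 9.
repeated λ = -3 with a single eigenvector.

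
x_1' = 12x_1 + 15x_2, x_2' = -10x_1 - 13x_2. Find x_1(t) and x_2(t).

x_1(t) = -C_1e^(-3t) + 3C_2e^(2t), x_2(t) = C_1e^(-3t) - 2C_2e^(2t)

Coefficient matrix A = [[12, 15], [-10, -13]].
Characteristic polynomial det(A - λI) = λ^2 + λ - 6 = 0.
Eigenvalues λ = -3, 2.
For λ=-3: (A-λI) row 1 is [15, 15], so an eigenvector is (-1, 1).
For λ=2: (A-λI) row 1 is [10, 15], so an eigenvector is (3, -2).
General solution: C_1e^(-3t)(-1,1) + C_2e^(2t)(3,-2).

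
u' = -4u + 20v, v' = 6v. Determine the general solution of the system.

Coefficient matrix A = [[-4, 20], [0, 6]].
Characteristic polynomial det(A - λI) = λ^2 - 2λ - 24 = 0.
Eigenvalues λ = 6, -4.
For λ=6: (A-λI) row 1 is [-10, 20], so an eigenvector is (2, 1).
For λ=-4: (A-λI) row 1 is [0, 20], so an eigenvector is (-1, 0).
General solution: C_1e^(6t)(2,1) + C_2e^(-4t)(-1,0).

u(t) = 2C_1e^(6t) - C_2e^(-4t), v(t) = C_1e^(6t)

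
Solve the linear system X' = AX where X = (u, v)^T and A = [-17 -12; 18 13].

u(t) = -2c_1e^(t) - c_2e^(-5t), v(t) = 3c_1e^(t) + c_2e^(-5t)

Coefficient matrix A = [[-17, -12], [18, 13]].
Characteristic polynomial det(A - λI) = λ^2 + 4λ - 5 = 0.
Eigenvalues λ = 1, -5.
For λ=1: (A-λI) row 1 is [-18, -12], so an eigenvector is (-2, 3).
For λ=-5: (A-λI) row 1 is [-12, -12], so an eigenvector is (-1, 1).
General solution: c_1e^(t)(-2,3) + c_2e^(-5t)(-1,1).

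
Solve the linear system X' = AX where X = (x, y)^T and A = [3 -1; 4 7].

Coefficient matrix A = [[3, -1], [4, 7]].
Characteristic polynomial det(A - λI) = λ^2 - 10λ + 25 = 0.
Single eigenvalue λ = 5 with algebraic multiplicity 2.
Eigenvector v = (-1,2); generalized eigenvector w with (A-λI)w=v is (1,-1).
General solution: e^(5t)[K_1·v + K_2·(t·v + w)].

x(t) = -K_1e^(5t) - K_2te^(5t) + K_2e^(5t), y(t) = 2K_1e^(5t) + 2K_2te^(5t) - K_2e^(5t)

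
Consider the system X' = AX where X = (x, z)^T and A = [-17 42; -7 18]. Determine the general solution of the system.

Coefficient matrix A = [[-17, 42], [-7, 18]].
Characteristic polynomial det(A - λI) = λ^2 - λ - 12 = 0.
Eigenvalues λ = 4, -3.
For λ=4: (A-λI) row 1 is [-21, 42], so an eigenvector is (2, 1).
For λ=-3: (A-λI) row 1 is [-14, 42], so an eigenvector is (3, 1).
General solution: K_1e^(4t)(2,1) + K_2e^(-3t)(3,1).

x(t) = 2K_1e^(4t) + 3K_2e^(-3t), z(t) = K_1e^(4t) + K_2e^(-3t)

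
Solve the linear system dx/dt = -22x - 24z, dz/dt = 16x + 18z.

x(t) = 3K_1e^(-6t) + K_2e^(2t), z(t) = -2K_1e^(-6t) - K_2e^(2t)

Coefficient matrix A = [[-22, -24], [16, 18]].
Characteristic polynomial det(A - λI) = λ^2 + 4λ - 12 = 0.
Eigenvalues λ = -6, 2.
For λ=-6: (A-λI) row 1 is [-16, -24], so an eigenvector is (3, -2).
For λ=2: (A-λI) row 1 is [-24, -24], so an eigenvector is (1, -1).
General solution: K_1e^(-6t)(3,-2) + K_2e^(2t)(1,-1).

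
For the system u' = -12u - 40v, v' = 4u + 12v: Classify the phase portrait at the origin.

center

A = [[-12,-40],[4,12]]; det(A-λI) = λ^2 + 16.
λ = 0 ± 4i: zero real part.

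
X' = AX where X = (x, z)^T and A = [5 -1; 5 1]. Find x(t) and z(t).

Coefficient matrix A = [[5, -1], [5, 1]].
Characteristic polynomial det(A - λI) = λ^2 - 6λ + 10 = 0.
Eigenvalues λ = 3 ± i (complex conjugate pair).
For λ=3+i: an eigenvector is (1,2) - i(0,1) = (1, 2 - i).
A real fundamental pair from Re and Im of e^((3+i)t)v: X_1 = e^(3t)(cos(t)·(1,2) + sin(t)·(0,1)), X_2 = e^(3t)(sin(t)·(1,2) - cos(t)·(0,1)).
General solution: c_1X_1 + c_2X_2.

x(t) = c_1e^(3t)cos(t) + c_2e^(3t)sin(t), z(t) = c_1e^(3t)sin(t) + 2c_1e^(3t)cos(t) + 2c_2e^(3t)sin(t) - c_2e^(3t)cos(t)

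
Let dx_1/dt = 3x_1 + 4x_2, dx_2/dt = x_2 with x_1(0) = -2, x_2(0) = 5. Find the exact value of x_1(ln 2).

44

A = [[3,4],[0,1]]; eigenvalues λ = 3, 1.
Eigenvectors: (-1,0) for λ=3, (-2,1) for λ=1.
From the initial condition, c_1 = -8, c_2 = 5.
x_1(ln 2) = (-8)(2^3)(-1) + (5)(2^1)(-2) = 44.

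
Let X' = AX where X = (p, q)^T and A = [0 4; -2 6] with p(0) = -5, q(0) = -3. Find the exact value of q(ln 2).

-24

A = [[0,4],[-2,6]]; eigenvalues λ = 4, 2.
Eigenvectors: (-1,-1) for λ=4, (-2,-1) for λ=2.
From the initial condition, c_1 = 1, c_2 = 2.
q(ln 2) = (1)(2^4)(-1) + (2)(2^2)(-1) = -24.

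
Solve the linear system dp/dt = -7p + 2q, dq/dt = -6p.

Coefficient matrix A = [[-7, 2], [-6, 0]].
Characteristic polynomial det(A - λI) = λ^2 + 7λ + 12 = 0.
Eigenvalues λ = -3, -4.
For λ=-3: (A-λI) row 1 is [-4, 2], so an eigenvector is (1, 2).
For λ=-4: (A-λI) row 1 is [-3, 2], so an eigenvector is (-2, -3).
General solution: C_1e^(-3t)(1,2) + C_2e^(-4t)(-2,-3).

p(t) = C_1e^(-3t) - 2C_2e^(-4t), q(t) = 2C_1e^(-3t) - 3C_2e^(-4t)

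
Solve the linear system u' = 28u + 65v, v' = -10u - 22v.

u(t) = -3K_1e^(3t)sin(5t) + 2K_1e^(3t)cos(5t) + 2K_2e^(3t)sin(5t) + 3K_2e^(3t)cos(5t), v(t) = K_1e^(3t)sin(5t) - K_1e^(3t)cos(5t) - K_2e^(3t)sin(5t) - K_2e^(3t)cos(5t)

Coefficient matrix A = [[28, 65], [-10, -22]].
Characteristic polynomial det(A - λI) = λ^2 - 6λ + 34 = 0.
Eigenvalues λ = 3 ± 5i (complex conjugate pair).
For λ=3+5i: an eigenvector is (2,-1) - i(-3,1) = (2 + 3i, -1 - i).
A real fundamental pair from Re and Im of e^((3+5i)t)v: X_1 = e^(3t)(cos(5t)·(2,-1) + sin(5t)·(-3,1)), X_2 = e^(3t)(sin(5t)·(2,-1) - cos(5t)·(-3,1)).
General solution: K_1X_1 + K_2X_2.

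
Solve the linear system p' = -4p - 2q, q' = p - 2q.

p(t) = K_1e^(-3t)sin(t) + K_1e^(-3t)cos(t) + K_2e^(-3t)sin(t) - K_2e^(-3t)cos(t), q(t) = -K_1e^(-3t)cos(t) - K_2e^(-3t)sin(t)

Coefficient matrix A = [[-4, -2], [1, -2]].
Characteristic polynomial det(A - λI) = λ^2 + 6λ + 10 = 0.
Eigenvalues λ = -3 ± i (complex conjugate pair).
For λ=-3+i: an eigenvector is (1,-1) - i(1,0) = (1 - i, -1).
A real fundamental pair from Re and Im of e^((-3+i)t)v: X_1 = e^(-3t)(cos(t)·(1,-1) + sin(t)·(1,0)), X_2 = e^(-3t)(sin(t)·(1,-1) - cos(t)·(1,0)).
General solution: K_1X_1 + K_2X_2.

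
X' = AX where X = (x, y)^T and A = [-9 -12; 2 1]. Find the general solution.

x(t) = -2c_1e^(-3t) - 3c_2e^(-5t), y(t) = c_1e^(-3t) + c_2e^(-5t)

Coefficient matrix A = [[-9, -12], [2, 1]].
Characteristic polynomial det(A - λI) = λ^2 + 8λ + 15 = 0.
Eigenvalues λ = -3, -5.
For λ=-3: (A-λI) row 1 is [-6, -12], so an eigenvector is (-2, 1).
For λ=-5: (A-λI) row 1 is [-4, -12], so an eigenvector is (-3, 1).
General solution: c_1e^(-3t)(-2,1) + c_2e^(-5t)(-3,1).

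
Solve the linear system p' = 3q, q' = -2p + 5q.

p(t) = -K_1e^(3t) + 3K_2e^(2t), q(t) = -K_1e^(3t) + 2K_2e^(2t)

Coefficient matrix A = [[0, 3], [-2, 5]].
Characteristic polynomial det(A - λI) = λ^2 - 5λ + 6 = 0.
Eigenvalues λ = 3, 2.
For λ=3: (A-λI) row 1 is [-3, 3], so an eigenvector is (-1, -1).
For λ=2: (A-λI) row 1 is [-2, 3], so an eigenvector is (3, 2).
General solution: K_1e^(3t)(-1,-1) + K_2e^(2t)(3,2).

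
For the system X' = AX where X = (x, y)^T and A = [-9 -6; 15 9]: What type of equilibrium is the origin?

center

A = [[-9,-6],[15,9]]; det(A-λI) = λ^2 + 9.
λ = 0 ± 3i: zero real part.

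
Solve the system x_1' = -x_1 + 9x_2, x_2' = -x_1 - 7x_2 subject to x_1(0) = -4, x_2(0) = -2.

Coefficient matrix A = [[-1, 9], [-1, -7]].
Characteristic polynomial det(A - λI) = λ^2 + 8λ + 16 = 0.
Single eigenvalue λ = -4 with algebraic multiplicity 2.
Eigenvector v = (-3,1); generalized eigenvector w with (A-λI)w=v is (-1,0).
General solution: e^(-4t)[K_1·v + K_2·(t·v + w)].
Applying x_1(0)=-4, x_2(0)=-2 gives K_1=-2, K_2=10.

x_1(t) = -30te^(-4t) - 4e^(-4t), x_2(t) = 10te^(-4t) - 2e^(-4t)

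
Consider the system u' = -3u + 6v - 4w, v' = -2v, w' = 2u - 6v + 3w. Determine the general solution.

Coefficient matrix A = [[-3, 6, -4], [0, -2, 0], [2, -6, 3]].
det(A - λI) = 0 gives eigenvalues λ = -1, -2, 1.
For λ=-1: eigenvector (-2,0,1).
For λ=-2: eigenvector (-2,1,2).
For λ=1: eigenvector (-1,0,1).
General solution: c_1e^(-t)(-2,0,1) + c_2e^(-2t)(-2,1,2) + c_3e^(t)(-1,0,1).

u(t) = -2c_1e^(-t) - 2c_2e^(-2t) - c_3e^(t), v(t) = c_2e^(-2t), w(t) = c_1e^(-t) + 2c_2e^(-2t) + c_3e^(t)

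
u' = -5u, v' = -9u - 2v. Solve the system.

u(t) = -c_1e^(-5t), v(t) = -3c_1e^(-5t) - c_2e^(-2t)

Coefficient matrix A = [[-5, 0], [-9, -2]].
Characteristic polynomial det(A - λI) = λ^2 + 7λ + 10 = 0.
Eigenvalues λ = -5, -2.
For λ=-5: (A-λI) row 2 is [-9, 3], so an eigenvector is (-1, -3).
For λ=-2: (A-λI) row 1 is [-3, 0], so an eigenvector is (0, -1).
General solution: c_1e^(-5t)(-1,-3) + c_2e^(-2t)(0,-1).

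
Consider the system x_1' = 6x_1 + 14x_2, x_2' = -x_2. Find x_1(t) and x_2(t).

x_1(t) = -C_1e^(6t) + 2C_2e^(-t), x_2(t) = -C_2e^(-t)

Coefficient matrix A = [[6, 14], [0, -1]].
Characteristic polynomial det(A - λI) = λ^2 - 5λ - 6 = 0.
Eigenvalues λ = 6, -1.
For λ=6: (A-λI) row 1 is [0, 14], so an eigenvector is (-1, 0).
For λ=-1: (A-λI) row 1 is [7, 14], so an eigenvector is (2, -1).
General solution: C_1e^(6t)(-1,0) + C_2e^(-t)(2,-1).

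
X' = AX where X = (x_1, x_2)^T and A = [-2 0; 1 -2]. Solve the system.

x_1(t) = -c_2e^(-2t), x_2(t) = -c_1e^(-2t) - c_2te^(-2t) - 2c_2e^(-2t)

Coefficient matrix A = [[-2, 0], [1, -2]].
Characteristic polynomial det(A - λI) = λ^2 + 4λ + 4 = 0.
Single eigenvalue λ = -2 with algebraic multiplicity 2.
Eigenvector v = (0,-1); generalized eigenvector w with (A-λI)w=v is (-1,-2).
General solution: e^(-2t)[c_1·v + c_2·(t·v + w)].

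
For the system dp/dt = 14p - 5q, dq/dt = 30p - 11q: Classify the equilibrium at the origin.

saddle

A = [[14,-5],[30,-11]]; det(A-λI) = λ^2 - 3λ - 4.
λ = -1, 4: opposite signs.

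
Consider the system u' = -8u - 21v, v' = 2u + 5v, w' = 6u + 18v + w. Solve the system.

u(t) = 7c_1e^(-2t) - 3c_3e^(-t), v(t) = -2c_1e^(-2t) + c_3e^(-t), w(t) = -2c_1e^(-2t) + c_2e^(t)

Coefficient matrix A = [[-8, -21, 0], [2, 5, 0], [6, 18, 1]].
det(A - λI) = 0 gives eigenvalues λ = -2, 1, -1.
For λ=-2: eigenvector (7,-2,-2).
For λ=1: eigenvector (0,0,1).
For λ=-1: eigenvector (-3,1,0).
General solution: c_1e^(-2t)(7,-2,-2) + c_2e^(t)(0,0,1) + c_3e^(-t)(-3,1,0).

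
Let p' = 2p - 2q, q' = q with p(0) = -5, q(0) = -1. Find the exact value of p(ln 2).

-16

A = [[2,-2],[0,1]]; eigenvalues λ = 1, 2.
Eigenvectors: (2,1) for λ=1, (-1,0) for λ=2.
From the initial condition, c_1 = -1, c_2 = 3.
p(ln 2) = (-1)(2^1)(2) + (3)(2^2)(-1) = -16.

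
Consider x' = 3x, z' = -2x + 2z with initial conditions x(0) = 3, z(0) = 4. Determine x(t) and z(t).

x(t) = 3e^(3t), z(t) = -6e^(3t) + 10e^(2t)

Coefficient matrix A = [[3, 0], [-2, 2]].
Characteristic polynomial det(A - λI) = λ^2 - 5λ + 6 = 0.
Eigenvalues λ = 2, 3.
For λ=2: (A-λI) row 1 is [1, 0], so an eigenvector is (0, 1).
For λ=3: (A-λI) row 2 is [-2, -1], so an eigenvector is (-1, 2).
General solution: C_1e^(2t)(0,1) + C_2e^(3t)(-1,2).
Applying x(0)=3, z(0)=4 gives C_1=10, C_2=-3.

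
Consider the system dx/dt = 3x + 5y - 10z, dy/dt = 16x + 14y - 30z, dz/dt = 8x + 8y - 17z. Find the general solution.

Coefficient matrix A = [[3, 5, -10], [16, 14, -30], [8, 8, -17]].
det(A - λI) = 0 gives eigenvalues λ = 3, -2, -1.
For λ=3: eigenvector (1,4,2).
For λ=-2: eigenvector (-1,1,0).
For λ=-1: eigenvector (0,2,1).
General solution: C_1e^(3t)(1,4,2) + C_2e^(-2t)(-1,1,0) + C_3e^(-t)(0,2,1).

x(t) = C_1e^(3t) - C_2e^(-2t), y(t) = 4C_1e^(3t) + C_2e^(-2t) + 2C_3e^(-t), z(t) = 2C_1e^(3t) + C_3e^(-t)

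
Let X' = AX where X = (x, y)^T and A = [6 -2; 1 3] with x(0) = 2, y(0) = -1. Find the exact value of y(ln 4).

2048

A = [[6,-2],[1,3]]; eigenvalues λ = 4, 5.
Eigenvectors: (-1,-1) for λ=4, (-2,-1) for λ=5.
From the initial condition, c_1 = 4, c_2 = -3.
y(ln 4) = (4)(4^4)(-1) + (-3)(4^5)(-1) = 2048.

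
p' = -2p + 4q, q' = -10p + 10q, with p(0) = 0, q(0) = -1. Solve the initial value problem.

Coefficient matrix A = [[-2, 4], [-10, 10]].
Characteristic polynomial det(A - λI) = λ^2 - 8λ + 20 = 0.
Eigenvalues λ = 4 ± 2i (complex conjugate pair).
For λ=4+2i: an eigenvector is (1,1) - i(-1,-2) = (1 + i, 1 + 2i).
A real fundamental pair from Re and Im of e^((4+2i)t)v: X_1 = e^(4t)(cos(2t)·(1,1) + sin(2t)·(-1,-2)), X_2 = e^(4t)(sin(2t)·(1,1) - cos(2t)·(-1,-2)).
General solution: C_1X_1 + C_2X_2.
Applying p(0)=0, q(0)=-1 gives C_1=1, C_2=-1.

p(t) = -2e^(4t)sin(2t), q(t) = -3e^(4t)sin(2t) - e^(4t)cos(2t)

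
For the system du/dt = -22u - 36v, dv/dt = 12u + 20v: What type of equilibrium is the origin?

saddle

A = [[-22,-36],[12,20]]; det(A-λI) = λ^2 + 2λ - 8.
λ = 2, -4: opposite signs.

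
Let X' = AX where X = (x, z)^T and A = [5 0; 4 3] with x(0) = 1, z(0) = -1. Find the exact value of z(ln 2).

40

A = [[5,0],[4,3]]; eigenvalues λ = 5, 3.
Eigenvectors: (-1,-2) for λ=5, (0,1) for λ=3.
From the initial condition, c_1 = -1, c_2 = -3.
z(ln 2) = (-1)(2^5)(-2) + (-3)(2^3)(1) = 40.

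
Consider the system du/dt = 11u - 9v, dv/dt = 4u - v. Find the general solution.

u(t) = 3C_1e^(5t) + 3C_2te^(5t) - C_2e^(5t), v(t) = 2C_1e^(5t) + 2C_2te^(5t) - C_2e^(5t)

Coefficient matrix A = [[11, -9], [4, -1]].
Characteristic polynomial det(A - λI) = λ^2 - 10λ + 25 = 0.
Single eigenvalue λ = 5 with algebraic multiplicity 2.
Eigenvector v = (3,2); generalized eigenvector w with (A-λI)w=v is (-1,-1).
General solution: e^(5t)[C_1·v + C_2·(t·v + w)].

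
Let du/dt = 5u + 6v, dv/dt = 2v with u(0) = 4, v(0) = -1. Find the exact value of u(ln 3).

504

A = [[5,6],[0,2]]; eigenvalues λ = 5, 2.
Eigenvectors: (1,0) for λ=5, (-2,1) for λ=2.
From the initial condition, c_1 = 2, c_2 = -1.
u(ln 3) = (2)(3^5)(1) + (-1)(3^2)(-2) = 504.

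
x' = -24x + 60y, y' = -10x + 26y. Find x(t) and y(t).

Coefficient matrix A = [[-24, 60], [-10, 26]].
Characteristic polynomial det(A - λI) = λ^2 - 2λ - 24 = 0.
Eigenvalues λ = 6, -4.
For λ=6: (A-λI) row 1 is [-30, 60], so an eigenvector is (-2, -1).
For λ=-4: (A-λI) row 1 is [-20, 60], so an eigenvector is (3, 1).
General solution: K_1e^(6t)(-2,-1) + K_2e^(-4t)(3,1).

x(t) = -2K_1e^(6t) + 3K_2e^(-4t), y(t) = -K_1e^(6t) + K_2e^(-4t)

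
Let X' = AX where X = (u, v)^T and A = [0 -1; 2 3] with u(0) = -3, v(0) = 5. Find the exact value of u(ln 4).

A = [[0,-1],[2,3]]; eigenvalues λ = 1, 2.
Eigenvectors: (-1,1) for λ=1, (1,-2) for λ=2.
From the initial condition, c_1 = 1, c_2 = -2.
u(ln 4) = (1)(4^1)(-1) + (-2)(4^2)(1) = -36.

-36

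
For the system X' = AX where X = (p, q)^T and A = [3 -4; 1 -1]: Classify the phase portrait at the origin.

A = [[3,-4],[1,-1]]; det(A-λI) = λ^2 - 2λ + 1.
repeated λ = 1 with a single eigenvector.

unstable improper node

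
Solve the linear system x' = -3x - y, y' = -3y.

x(t) = K_1e^(-3t) + K_2te^(-3t) + 2K_2e^(-3t), y(t) = -K_2e^(-3t)

Coefficient matrix A = [[-3, -1], [0, -3]].
Characteristic polynomial det(A - λI) = λ^2 + 6λ + 9 = 0.
Single eigenvalue λ = -3 with algebraic multiplicity 2.
Eigenvector v = (1,0); generalized eigenvector w with (A-λI)w=v is (2,-1).
General solution: e^(-3t)[K_1·v + K_2·(t·v + w)].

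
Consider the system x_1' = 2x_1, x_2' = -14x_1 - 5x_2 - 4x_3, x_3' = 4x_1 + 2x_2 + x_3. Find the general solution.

Coefficient matrix A = [[2, 0, 0], [-14, -5, -4], [4, 2, 1]].
det(A - λI) = 0 gives eigenvalues λ = 2, -3, -1.
For λ=2: eigenvector (1,-2,0).
For λ=-3: eigenvector (0,-2,1).
For λ=-1: eigenvector (0,-1,1).
General solution: K_1e^(2t)(1,-2,0) + K_2e^(-3t)(0,-2,1) + K_3e^(-t)(0,-1,1).

x_1(t) = K_1e^(2t), x_2(t) = -2K_1e^(2t) - 2K_2e^(-3t) - K_3e^(-t), x_3(t) = K_2e^(-3t) + K_3e^(-t)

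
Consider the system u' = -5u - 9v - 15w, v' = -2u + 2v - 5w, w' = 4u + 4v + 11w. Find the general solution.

Coefficient matrix A = [[-5, -9, -15], [-2, 2, -5], [4, 4, 11]].
det(A - λI) = 0 gives eigenvalues λ = 1, 4, 3.
For λ=1: eigenvector (5,0,-2).
For λ=4: eigenvector (-1,1,0).
For λ=3: eigenvector (-3,1,1).
General solution: K_1e^(t)(5,0,-2) + K_2e^(4t)(-1,1,0) + K_3e^(3t)(-3,1,1).

u(t) = 5K_1e^(t) - K_2e^(4t) - 3K_3e^(3t), v(t) = K_2e^(4t) + K_3e^(3t), w(t) = -2K_1e^(t) + K_3e^(3t)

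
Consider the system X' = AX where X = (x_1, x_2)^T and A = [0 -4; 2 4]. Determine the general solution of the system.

Coefficient matrix A = [[0, -4], [2, 4]].
Characteristic polynomial det(A - λI) = λ^2 - 4λ + 8 = 0.
Eigenvalues λ = 2 ± 2i (complex conjugate pair).
For λ=2+2i: an eigenvector is (1,-1) - i(1,0) = (1 - i, -1).
A real fundamental pair from Re and Im of e^((2+2i)t)v: X_1 = e^(2t)(cos(2t)·(1,-1) + sin(2t)·(1,0)), X_2 = e^(2t)(sin(2t)·(1,-1) - cos(2t)·(1,0)).
General solution: C_1X_1 + C_2X_2.

x_1(t) = C_1e^(2t)sin(2t) + C_1e^(2t)cos(2t) + C_2e^(2t)sin(2t) - C_2e^(2t)cos(2t), x_2(t) = -C_1e^(2t)cos(2t) - C_2e^(2t)sin(2t)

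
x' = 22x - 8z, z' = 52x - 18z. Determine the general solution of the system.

Coefficient matrix A = [[22, -8], [52, -18]].
Characteristic polynomial det(A - λI) = λ^2 - 4λ + 20 = 0.
Eigenvalues λ = 2 ± 4i (complex conjugate pair).
For λ=2+4i: an eigenvector is (1,2) - i(1,3) = (1 - i, 2 - 3i).
A real fundamental pair from Re and Im of e^((2+4i)t)v: X_1 = e^(2t)(cos(4t)·(1,2) + sin(4t)·(1,3)), X_2 = e^(2t)(sin(4t)·(1,2) - cos(4t)·(1,3)).
General solution: K_1X_1 + K_2X_2.

x(t) = K_1e^(2t)sin(4t) + K_1e^(2t)cos(4t) + K_2e^(2t)sin(4t) - K_2e^(2t)cos(4t), z(t) = 3K_1e^(2t)sin(4t) + 2K_1e^(2t)cos(4t) + 2K_2e^(2t)sin(4t) - 3K_2e^(2t)cos(4t)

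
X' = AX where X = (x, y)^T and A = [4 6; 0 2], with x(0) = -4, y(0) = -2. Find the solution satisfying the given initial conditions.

Coefficient matrix A = [[4, 6], [0, 2]].
Characteristic polynomial det(A - λI) = λ^2 - 6λ + 8 = 0.
Eigenvalues λ = 2, 4.
For λ=2: (A-λI) row 1 is [2, 6], so an eigenvector is (3, -1).
For λ=4: (A-λI) row 1 is [0, 6], so an eigenvector is (-1, 0).
General solution: C_1e^(2t)(3,-1) + C_2e^(4t)(-1,0).
Applying x(0)=-4, y(0)=-2 gives C_1=2, C_2=10.

x(t) = -10e^(4t) + 6e^(2t), y(t) = -2e^(2t)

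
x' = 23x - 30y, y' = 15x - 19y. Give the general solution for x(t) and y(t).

x(t) = C_1e^(2t)sin(3t) + 3C_1e^(2t)cos(3t) + 3C_2e^(2t)sin(3t) - C_2e^(2t)cos(3t), y(t) = C_1e^(2t)sin(3t) + 2C_1e^(2t)cos(3t) + 2C_2e^(2t)sin(3t) - C_2e^(2t)cos(3t)

Coefficient matrix A = [[23, -30], [15, -19]].
Characteristic polynomial det(A - λI) = λ^2 - 4λ + 13 = 0.
Eigenvalues λ = 2 ± 3i (complex conjugate pair).
For λ=2+3i: an eigenvector is (3,2) - i(1,1) = (3 - i, 2 - i).
A real fundamental pair from Re and Im of e^((2+3i)t)v: X_1 = e^(2t)(cos(3t)·(3,2) + sin(3t)·(1,1)), X_2 = e^(2t)(sin(3t)·(3,2) - cos(3t)·(1,1)).
General solution: C_1X_1 + C_2X_2.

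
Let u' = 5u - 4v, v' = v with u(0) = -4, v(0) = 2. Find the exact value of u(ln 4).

-6136

A = [[5,-4],[0,1]]; eigenvalues λ = 5, 1.
Eigenvectors: (-1,0) for λ=5, (1,1) for λ=1.
From the initial condition, c_1 = 6, c_2 = 2.
u(ln 4) = (6)(4^5)(-1) + (2)(4^1)(1) = -6136.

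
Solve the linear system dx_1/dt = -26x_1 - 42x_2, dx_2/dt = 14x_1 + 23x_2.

Coefficient matrix A = [[-26, -42], [14, 23]].
Characteristic polynomial det(A - λI) = λ^2 + 3λ - 10 = 0.
Eigenvalues λ = -5, 2.
For λ=-5: (A-λI) row 1 is [-21, -42], so an eigenvector is (-2, 1).
For λ=2: (A-λI) row 1 is [-28, -42], so an eigenvector is (3, -2).
General solution: K_1e^(-5t)(-2,1) + K_2e^(2t)(3,-2).

x_1(t) = -2K_1e^(-5t) + 3K_2e^(2t), x_2(t) = K_1e^(-5t) - 2K_2e^(2t)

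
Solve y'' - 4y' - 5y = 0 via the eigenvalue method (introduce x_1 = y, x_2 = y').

Let x_1 = y, x_2 = y'. Then x_1' = x_2 and x_2' = 5x_1 + 4x_2.
A = [[0,1],[5,4]]; det(A-λI) = λ^2 - 4λ - 5.
Eigenvalues λ = -1, 5 with eigenvectors (1,-1), (1,5).

y(t) = K_1e^(-t) + K_2e^(5t)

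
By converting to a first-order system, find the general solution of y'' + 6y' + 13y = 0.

Let x_1 = y, x_2 = y'. Then x_1' = x_2 and x_2' = -13x_1 - 6x_2.
A = [[0,1],[-13,-6]]; det(A-λI) = λ^2 + 6λ + 13.
Eigenvalues λ = -3 ± 2i.

y(t) = c_1e^(-3t)cos(2t) + c_2e^(-3t)sin(2t)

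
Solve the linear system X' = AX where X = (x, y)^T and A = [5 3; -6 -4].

Coefficient matrix A = [[5, 3], [-6, -4]].
Characteristic polynomial det(A - λI) = λ^2 - λ - 2 = 0.
Eigenvalues λ = -1, 2.
For λ=-1: (A-λI) row 1 is [6, 3], so an eigenvector is (1, -2).
For λ=2: (A-λI) row 1 is [3, 3], so an eigenvector is (-1, 1).
General solution: K_1e^(-t)(1,-2) + K_2e^(2t)(-1,1).

x(t) = K_1e^(-t) - K_2e^(2t), y(t) = -2K_1e^(-t) + K_2e^(2t)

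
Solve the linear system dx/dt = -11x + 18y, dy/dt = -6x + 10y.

Coefficient matrix A = [[-11, 18], [-6, 10]].
Characteristic polynomial det(A - λI) = λ^2 + λ - 2 = 0.
Eigenvalues λ = -2, 1.
For λ=-2: (A-λI) row 1 is [-9, 18], so an eigenvector is (2, 1).
For λ=1: (A-λI) row 1 is [-12, 18], so an eigenvector is (3, 2).
General solution: c_1e^(-2t)(2,1) + c_2e^(t)(3,2).

x(t) = 2c_1e^(-2t) + 3c_2e^(t), y(t) = c_1e^(-2t) + 2c_2e^(t)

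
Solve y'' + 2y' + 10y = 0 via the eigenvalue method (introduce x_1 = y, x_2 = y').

y(t) = c_1e^(-t)cos(3t) + c_2e^(-t)sin(3t)

Let x_1 = y, x_2 = y'. Then x_1' = x_2 and x_2' = -10x_1 - 2x_2.
A = [[0,1],[-10,-2]]; det(A-λI) = λ^2 + 2λ + 10.
Eigenvalues λ = -1 ± 3i.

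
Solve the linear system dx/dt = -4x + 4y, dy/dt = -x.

Coefficient matrix A = [[-4, 4], [-1, 0]].
Characteristic polynomial det(A - λI) = λ^2 + 4λ + 4 = 0.
Single eigenvalue λ = -2 with algebraic multiplicity 2.
Eigenvector v = (2,1); generalized eigenvector w with (A-λI)w=v is (1,1).
General solution: e^(-2t)[c_1·v + c_2·(t·v + w)].

x(t) = 2c_1e^(-2t) + 2c_2te^(-2t) + c_2e^(-2t), y(t) = c_1e^(-2t) + c_2te^(-2t) + c_2e^(-2t)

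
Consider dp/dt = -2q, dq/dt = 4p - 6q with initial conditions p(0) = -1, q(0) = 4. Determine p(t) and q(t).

p(t) = -6e^(-2t) + 5e^(-4t), q(t) = -6e^(-2t) + 10e^(-4t)

Coefficient matrix A = [[0, -2], [4, -6]].
Characteristic polynomial det(A - λI) = λ^2 + 6λ + 8 = 0.
Eigenvalues λ = -2, -4.
For λ=-2: (A-λI) row 1 is [2, -2], so an eigenvector is (1, 1).
For λ=-4: (A-λI) row 1 is [4, -2], so an eigenvector is (1, 2).
General solution: c_1e^(-2t)(1,1) + c_2e^(-4t)(1,2).
Applying p(0)=-1, q(0)=4 gives c_1=-6, c_2=5.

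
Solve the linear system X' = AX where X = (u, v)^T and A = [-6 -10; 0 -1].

u(t) = K_1e^(-6t) - 2K_2e^(-t), v(t) = K_2e^(-t)

Coefficient matrix A = [[-6, -10], [0, -1]].
Characteristic polynomial det(A - λI) = λ^2 + 7λ + 6 = 0.
Eigenvalues λ = -6, -1.
For λ=-6: (A-λI) row 1 is [0, -10], so an eigenvector is (1, 0).
For λ=-1: (A-λI) row 1 is [-5, -10], so an eigenvector is (-2, 1).
General solution: K_1e^(-6t)(1,0) + K_2e^(-t)(-2,1).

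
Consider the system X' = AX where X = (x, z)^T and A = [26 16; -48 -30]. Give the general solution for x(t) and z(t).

x(t) = -C_1e^(-6t) - 2C_2e^(2t), z(t) = 2C_1e^(-6t) + 3C_2e^(2t)

Coefficient matrix A = [[26, 16], [-48, -30]].
Characteristic polynomial det(A - λI) = λ^2 + 4λ - 12 = 0.
Eigenvalues λ = -6, 2.
For λ=-6: (A-λI) row 1 is [32, 16], so an eigenvector is (-1, 2).
For λ=2: (A-λI) row 1 is [24, 16], so an eigenvector is (-2, 3).
General solution: C_1e^(-6t)(-1,2) + C_2e^(2t)(-2,3).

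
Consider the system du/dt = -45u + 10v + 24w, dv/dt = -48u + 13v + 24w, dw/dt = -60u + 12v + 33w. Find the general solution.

Coefficient matrix A = [[-45, 10, 24], [-48, 13, 24], [-60, 12, 33]].
det(A - λI) = 0 gives eigenvalues λ = -3, 3, 1.
For λ=-3: eigenvector (-3,-3,-4).
For λ=3: eigenvector (-1,0,-2).
For λ=1: eigenvector (-2,-2,-3).
General solution: K_1e^(-3t)(-3,-3,-4) + K_2e^(3t)(-1,0,-2) + K_3e^(t)(-2,-2,-3).

u(t) = -3K_1e^(-3t) - K_2e^(3t) - 2K_3e^(t), v(t) = -3K_1e^(-3t) - 2K_3e^(t), w(t) = -4K_1e^(-3t) - 2K_2e^(3t) - 3K_3e^(t)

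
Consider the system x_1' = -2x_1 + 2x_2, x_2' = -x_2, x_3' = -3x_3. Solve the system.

x_1(t) = K_1e^(-2t) + 2K_3e^(-t), x_2(t) = K_3e^(-t), x_3(t) = K_2e^(-3t)

Coefficient matrix A = [[-2, 2, 0], [0, -1, 0], [0, 0, -3]].
det(A - λI) = 0 gives eigenvalues λ = -2, -3, -1.
For λ=-2: eigenvector (1,0,0).
For λ=-3: eigenvector (0,0,1).
For λ=-1: eigenvector (2,1,0).
General solution: K_1e^(-2t)(1,0,0) + K_2e^(-3t)(0,0,1) + K_3e^(-t)(2,1,0).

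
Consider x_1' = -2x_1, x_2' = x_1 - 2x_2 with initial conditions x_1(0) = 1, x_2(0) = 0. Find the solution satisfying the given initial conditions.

Coefficient matrix A = [[-2, 0], [1, -2]].
Characteristic polynomial det(A - λI) = λ^2 + 4λ + 4 = 0.
Single eigenvalue λ = -2 with algebraic multiplicity 2.
Eigenvector v = (0,-1); generalized eigenvector w with (A-λI)w=v is (-1,-2).
General solution: e^(-2t)[c_1·v + c_2·(t·v + w)].
Applying x_1(0)=1, x_2(0)=0 gives c_1=2, c_2=-1.

x_1(t) = e^(-2t), x_2(t) = te^(-2t)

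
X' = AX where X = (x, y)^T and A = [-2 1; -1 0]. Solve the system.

Coefficient matrix A = [[-2, 1], [-1, 0]].
Characteristic polynomial det(A - λI) = λ^2 + 2λ + 1 = 0.
Single eigenvalue λ = -1 with algebraic multiplicity 2.
Eigenvector v = (1,1); generalized eigenvector w with (A-λI)w=v is (-1,0).
General solution: e^(-t)[K_1·v + K_2·(t·v + w)].

x(t) = K_1e^(-t) + K_2te^(-t) - K_2e^(-t), y(t) = K_1e^(-t) + K_2te^(-t)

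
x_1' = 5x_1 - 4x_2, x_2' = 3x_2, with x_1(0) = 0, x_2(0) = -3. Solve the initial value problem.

x_1(t) = 6e^(5t) - 6e^(3t), x_2(t) = -3e^(3t)

Coefficient matrix A = [[5, -4], [0, 3]].
Characteristic polynomial det(A - λI) = λ^2 - 8λ + 15 = 0.
Eigenvalues λ = 5, 3.
For λ=5: (A-λI) row 1 is [0, -4], so an eigenvector is (-1, 0).
For λ=3: (A-λI) row 1 is [2, -4], so an eigenvector is (-2, -1).
General solution: C_1e^(5t)(-1,0) + C_2e^(3t)(-2,-1).
Applying x_1(0)=0, x_2(0)=-3 gives C_1=-6, C_2=3.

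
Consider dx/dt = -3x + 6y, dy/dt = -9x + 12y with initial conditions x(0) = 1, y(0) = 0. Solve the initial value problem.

x(t) = -2e^(6t) + 3e^(3t), y(t) = -3e^(6t) + 3e^(3t)

Coefficient matrix A = [[-3, 6], [-9, 12]].
Characteristic polynomial det(A - λI) = λ^2 - 9λ + 18 = 0.
Eigenvalues λ = 6, 3.
For λ=6: (A-λI) row 1 is [-9, 6], so an eigenvector is (2, 3).
For λ=3: (A-λI) row 1 is [-6, 6], so an eigenvector is (1, 1).
General solution: C_1e^(6t)(2,3) + C_2e^(3t)(1,1).
Applying x(0)=1, y(0)=0 gives C_1=-1, C_2=3.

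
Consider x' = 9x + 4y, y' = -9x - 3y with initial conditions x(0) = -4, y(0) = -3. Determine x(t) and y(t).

Coefficient matrix A = [[9, 4], [-9, -3]].
Characteristic polynomial det(A - λI) = λ^2 - 6λ + 9 = 0.
Single eigenvalue λ = 3 with algebraic multiplicity 2.
Eigenvector v = (2,-3); generalized eigenvector w with (A-λI)w=v is (1,-1).
General solution: e^(3t)[K_1·v + K_2·(t·v + w)].
Applying x(0)=-4, y(0)=-3 gives K_1=7, K_2=-18.

x(t) = -36te^(3t) - 4e^(3t), y(t) = 54te^(3t) - 3e^(3t)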